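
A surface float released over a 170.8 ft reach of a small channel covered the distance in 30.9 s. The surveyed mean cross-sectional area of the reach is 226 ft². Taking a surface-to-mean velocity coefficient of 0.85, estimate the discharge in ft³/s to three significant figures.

1060 ft³/s

v_surface = L / t̄ = 170.8 / 30.9 = 5.528 ft/s
v_mean = 0.85 × 5.528 = 4.698 ft/s
Q = A × v_mean = 226 × 4.698 = 1062 ft³/s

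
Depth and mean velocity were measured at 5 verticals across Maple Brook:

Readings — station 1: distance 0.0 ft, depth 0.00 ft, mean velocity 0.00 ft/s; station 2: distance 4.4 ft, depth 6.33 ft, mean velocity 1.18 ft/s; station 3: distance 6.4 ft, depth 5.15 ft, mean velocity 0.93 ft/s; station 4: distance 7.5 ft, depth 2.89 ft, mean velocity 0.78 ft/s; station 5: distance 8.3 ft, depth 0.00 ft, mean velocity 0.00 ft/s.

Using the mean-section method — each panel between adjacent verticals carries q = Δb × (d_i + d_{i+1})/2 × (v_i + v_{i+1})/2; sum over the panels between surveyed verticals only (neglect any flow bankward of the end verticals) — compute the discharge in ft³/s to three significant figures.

24.6 ft³/s

Panel 1-2: Δb = 4.4 ft, d̄ = (0.00+6.33)/2 = 3.165, v̄ = (0.00+1.18)/2 = 0.59 → q = 4.4×3.165×0.59 = 8.216 ft³/s
Panel 2-3: Δb = 2 ft, d̄ = (6.33+5.15)/2 = 5.74, v̄ = (1.18+0.93)/2 = 1.055 → q = 2×5.74×1.055 = 12.11 ft³/s
Panel 3-4: Δb = 1.1 ft, d̄ = (5.15+2.89)/2 = 4.02, v̄ = (0.93+0.78)/2 = 0.855 → q = 1.1×4.02×0.855 = 3.781 ft³/s
Panel 4-5: Δb = 0.8 ft, d̄ = (2.89+0.00)/2 = 1.445, v̄ = (0.78+0.00)/2 = 0.39 → q = 0.8×1.445×0.39 = 0.4508 ft³/s
Q = Σ q = 24.56 ft³/s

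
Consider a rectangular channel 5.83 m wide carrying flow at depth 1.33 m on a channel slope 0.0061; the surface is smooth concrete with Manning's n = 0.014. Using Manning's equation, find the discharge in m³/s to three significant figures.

40.7 m³/s

A = b·y = 5.83 × 1.33 = 7.754 m²
P = b + 2y = 5.83 + 2×1.33 = 8.490 m
R = A/P = 7.754/8.490 = 0.9133 m
Q = (1/n)·A·R^(2/3)·S^(1/2) = (1/0.014) × 7.754 × 0.9133^(2/3) × 0.0061^(1/2) = 40.72 m³/s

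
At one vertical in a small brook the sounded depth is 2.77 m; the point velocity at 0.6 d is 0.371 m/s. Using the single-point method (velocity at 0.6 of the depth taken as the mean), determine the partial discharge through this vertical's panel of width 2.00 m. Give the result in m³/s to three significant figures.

2.06 m³/s

v̄ = v₀.₆ = 0.371 m/s
q = v̄ × d × w = 0.3710 × 2.77 × 2.00 = 2.055 m³/s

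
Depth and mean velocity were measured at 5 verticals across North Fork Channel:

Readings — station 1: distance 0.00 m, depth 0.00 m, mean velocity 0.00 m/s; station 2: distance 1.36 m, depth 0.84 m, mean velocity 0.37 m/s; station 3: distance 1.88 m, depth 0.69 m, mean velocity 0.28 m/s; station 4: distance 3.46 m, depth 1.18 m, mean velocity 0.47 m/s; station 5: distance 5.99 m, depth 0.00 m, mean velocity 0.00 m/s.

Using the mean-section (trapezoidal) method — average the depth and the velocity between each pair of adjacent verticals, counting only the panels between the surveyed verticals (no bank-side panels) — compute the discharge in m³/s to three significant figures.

1.14 m³/s

Panel 1-2: Δb = 1.36 m, d̄ = (0.00+0.84)/2 = 0.42, v̄ = (0.00+0.37)/2 = 0.185 → q = 1.36×0.42×0.185 = 0.1057 m³/s
Panel 2-3: Δb = 0.52 m, d̄ = (0.84+0.69)/2 = 0.765, v̄ = (0.37+0.28)/2 = 0.325 → q = 0.52×0.765×0.325 = 0.1293 m³/s
Panel 3-4: Δb = 1.58 m, d̄ = (0.69+1.18)/2 = 0.935, v̄ = (0.28+0.47)/2 = 0.375 → q = 1.58×0.935×0.375 = 0.5540 m³/s
Panel 4-5: Δb = 2.53 m, d̄ = (1.18+0.00)/2 = 0.59, v̄ = (0.47+0.00)/2 = 0.235 → q = 2.53×0.59×0.235 = 0.3508 m³/s
Q = Σ q = 1.140 m³/s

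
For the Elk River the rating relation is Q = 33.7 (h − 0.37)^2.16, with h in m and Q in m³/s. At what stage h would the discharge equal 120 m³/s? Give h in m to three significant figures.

h − h₀ = (Q/C)^(1/b) = (120/33.7)^(1/2.16) = 1.800 m
h = 0.37 + 1.800 = 2.170 m

2.17 m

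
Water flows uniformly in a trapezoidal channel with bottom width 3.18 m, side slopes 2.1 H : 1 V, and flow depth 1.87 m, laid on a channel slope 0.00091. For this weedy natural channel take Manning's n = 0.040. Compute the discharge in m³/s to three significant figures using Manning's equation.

A = (b + z·y)·y = (3.18 + 2.1×1.87)×1.87 = 13.29 m²
P = b + 2y√(1+z²) = 3.18 + 2×1.87×√(1+2.1²) = 11.88 m
R = A/P = 13.29/11.88 = 1.119 m
Q = (1/n)·A·R^(2/3)·S^(1/2) = (1/0.040) × 13.29 × 1.119^(2/3) × 0.00091^(1/2) = 10.80 m³/s

10.8 m³/s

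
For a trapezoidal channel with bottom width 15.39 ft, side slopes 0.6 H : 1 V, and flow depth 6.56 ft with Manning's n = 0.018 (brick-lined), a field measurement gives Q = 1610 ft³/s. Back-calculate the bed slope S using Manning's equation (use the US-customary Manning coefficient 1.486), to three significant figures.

A = (b + z·y)·y = (15.39 + 0.6×6.56)×6.56 = 126.8 ft²
P = b + 2y√(1+z²) = 15.39 + 2×6.56×√(1+0.6²) = 30.69 ft
R = A/P = 126.8/30.69 = 4.131 ft
S = (Q·n / (1.486·A·R^(2/3)))² = (1610×0.018 / (1.486×126.8×2.575))² = 0.003570

0.00357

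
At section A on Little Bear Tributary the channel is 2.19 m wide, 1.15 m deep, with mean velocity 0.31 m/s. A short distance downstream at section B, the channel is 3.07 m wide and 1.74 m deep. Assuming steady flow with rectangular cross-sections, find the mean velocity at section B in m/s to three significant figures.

0.146 m/s

Q = A₁V₁ = (2.19×1.15) × 0.31 = 0.7807 m³/s
A₂ = 3.07 × 1.74 = 5.342 m²
V₂ = Q/A₂ = 0.7807/5.342 = 0.1462 m/s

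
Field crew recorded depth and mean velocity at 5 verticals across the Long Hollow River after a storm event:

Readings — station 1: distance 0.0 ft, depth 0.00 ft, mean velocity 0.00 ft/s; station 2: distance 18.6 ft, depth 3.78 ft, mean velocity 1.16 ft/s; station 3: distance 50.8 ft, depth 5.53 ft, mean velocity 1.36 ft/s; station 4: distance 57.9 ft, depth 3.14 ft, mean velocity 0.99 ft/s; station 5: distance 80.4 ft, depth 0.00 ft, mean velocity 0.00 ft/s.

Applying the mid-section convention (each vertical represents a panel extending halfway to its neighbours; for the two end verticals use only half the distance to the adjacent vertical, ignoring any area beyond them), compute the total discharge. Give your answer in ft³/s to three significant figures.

305 ft³/s

w_2 = (50.8 − 0.0)/2 = 25.4 ft; q_2 = 1.16 × 3.78 × 25.4 = 111.4 ft³/s
w_3 = (57.9 − 18.6)/2 = 19.65 ft; q_3 = 1.36 × 5.53 × 19.65 = 147.8 ft³/s
w_4 = (80.4 − 50.8)/2 = 14.8 ft; q_4 = 0.99 × 3.14 × 14.8 = 46.01 ft³/s
Stations 1, 5 contribute zero (depth or velocity is 0).
Q = Σ qᵢ = 305.2 ft³/s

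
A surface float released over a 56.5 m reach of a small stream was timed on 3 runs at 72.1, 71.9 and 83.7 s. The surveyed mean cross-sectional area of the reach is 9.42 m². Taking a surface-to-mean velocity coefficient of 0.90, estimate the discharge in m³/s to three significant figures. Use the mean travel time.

6.31 m³/s

t̄ = (72.1 + 71.9 + 83.7) / 3 = 75.9 s
v_surface = L / t̄ = 56.5 / 75.9 = 0.7444 m/s
v_mean = 0.90 × 0.7444 = 0.6700 m/s
Q = A × v_mean = 9.42 × 0.6700 = 6.311 m³/s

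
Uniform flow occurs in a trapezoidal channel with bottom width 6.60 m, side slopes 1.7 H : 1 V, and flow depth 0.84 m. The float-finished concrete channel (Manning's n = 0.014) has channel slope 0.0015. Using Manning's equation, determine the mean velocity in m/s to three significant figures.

A = (b + z·y)·y = (6.60 + 1.7×0.84)×0.84 = 6.744 m²
P = b + 2y√(1+z²) = 6.60 + 2×0.84×√(1+1.7²) = 9.913 m
R = A/P = 6.744/9.913 = 0.6802 m
Q = (1/n)·A·R^(2/3)·S^(1/2) = (1/0.014) × 6.744 × 0.6802^(2/3) × 0.0015^(1/2) = 14.43 m³/s
V = Q/A = 14.43/6.744 = 2.140 m/s

2.14 m/s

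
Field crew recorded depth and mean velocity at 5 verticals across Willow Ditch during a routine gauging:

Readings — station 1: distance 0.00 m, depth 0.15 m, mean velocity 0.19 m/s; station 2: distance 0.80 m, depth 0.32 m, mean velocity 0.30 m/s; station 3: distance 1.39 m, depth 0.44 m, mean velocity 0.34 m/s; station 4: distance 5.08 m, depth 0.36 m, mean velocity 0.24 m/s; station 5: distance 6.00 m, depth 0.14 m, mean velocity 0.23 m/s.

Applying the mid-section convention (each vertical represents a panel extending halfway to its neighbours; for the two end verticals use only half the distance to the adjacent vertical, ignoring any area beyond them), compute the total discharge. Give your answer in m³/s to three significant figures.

w_1 = (0.80 − 0.00)/2 = 0.4 m; q_1 = 0.19 × 0.15 × 0.4 = 0.01140 m³/s
w_2 = (1.39 − 0.00)/2 = 0.695 m; q_2 = 0.30 × 0.32 × 0.695 = 0.06672 m³/s
w_3 = (5.08 − 0.80)/2 = 2.14 m; q_3 = 0.34 × 0.44 × 2.14 = 0.3201 m³/s
w_4 = (6.00 − 1.39)/2 = 2.305 m; q_4 = 0.24 × 0.36 × 2.305 = 0.1992 m³/s
w_5 = (6.00 − 5.08)/2 = 0.46 m; q_5 = 0.23 × 0.14 × 0.46 = 0.01481 m³/s
Q = Σ qᵢ = 0.6122 m³/s

0.612 m³/s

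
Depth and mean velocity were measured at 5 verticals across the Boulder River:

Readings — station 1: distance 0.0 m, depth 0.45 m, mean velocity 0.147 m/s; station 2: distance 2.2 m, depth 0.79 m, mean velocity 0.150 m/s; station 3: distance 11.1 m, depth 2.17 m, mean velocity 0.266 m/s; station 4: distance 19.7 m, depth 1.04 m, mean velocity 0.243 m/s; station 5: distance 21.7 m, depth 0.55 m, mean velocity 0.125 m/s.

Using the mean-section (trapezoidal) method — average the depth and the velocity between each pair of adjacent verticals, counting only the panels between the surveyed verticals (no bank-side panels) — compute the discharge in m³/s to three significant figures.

Panel 1-2: Δb = 2.2 m, d̄ = (0.45+0.79)/2 = 0.62, v̄ = (0.147+0.150)/2 = 0.1485 → q = 2.2×0.62×0.1485 = 0.2026 m³/s
Panel 2-3: Δb = 8.9 m, d̄ = (0.79+2.17)/2 = 1.48, v̄ = (0.150+0.266)/2 = 0.208 → q = 8.9×1.48×0.208 = 2.740 m³/s
Panel 3-4: Δb = 8.6 m, d̄ = (2.17+1.04)/2 = 1.605, v̄ = (0.266+0.243)/2 = 0.2545 → q = 8.6×1.605×0.2545 = 3.513 m³/s
Panel 4-5: Δb = 2 m, d̄ = (1.04+0.55)/2 = 0.795, v̄ = (0.243+0.125)/2 = 0.184 → q = 2×0.795×0.184 = 0.2926 m³/s
Q = Σ q = 6.748 m³/s

6.75 m³/s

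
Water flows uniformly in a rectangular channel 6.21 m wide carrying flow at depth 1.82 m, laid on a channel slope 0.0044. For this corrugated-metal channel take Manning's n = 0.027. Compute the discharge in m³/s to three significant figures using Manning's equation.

A = b·y = 6.21 × 1.82 = 11.30 m²
P = b + 2y = 6.21 + 2×1.82 = 9.850 m
R = A/P = 11.30/9.850 = 1.147 m
Q = (1/n)·A·R^(2/3)·S^(1/2) = (1/0.027) × 11.30 × 1.147^(2/3) × 0.0044^(1/2) = 30.43 m³/s

30.4 m³/s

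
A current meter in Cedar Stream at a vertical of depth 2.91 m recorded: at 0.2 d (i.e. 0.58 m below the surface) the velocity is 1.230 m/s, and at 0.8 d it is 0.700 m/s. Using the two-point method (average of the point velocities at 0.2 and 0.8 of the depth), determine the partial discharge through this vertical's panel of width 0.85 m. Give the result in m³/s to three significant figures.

2.39 m³/s

v̄ = (1.230 + 0.700) / 2 = 0.9650 m/s
q = v̄ × d × w = 0.9650 × 2.91 × 0.85 = 2.387 m³/s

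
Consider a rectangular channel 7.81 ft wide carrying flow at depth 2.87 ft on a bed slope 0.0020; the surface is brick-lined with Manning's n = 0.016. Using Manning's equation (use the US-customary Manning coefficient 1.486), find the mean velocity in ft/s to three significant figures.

5.81 ft/s

A = b·y = 7.81 × 2.87 = 22.41 ft²
P = b + 2y = 7.81 + 2×2.87 = 13.55 ft
R = A/P = 22.41/13.55 = 1.654 ft
Q = (1.486/n)·A·R^(2/3)·S^(1/2) = (1.486/0.016) × 22.41 × 1.654^(2/3) × 0.0020^(1/2) = 130.2 ft³/s
V = Q/A = 130.2/22.41 = 5.810 ft/s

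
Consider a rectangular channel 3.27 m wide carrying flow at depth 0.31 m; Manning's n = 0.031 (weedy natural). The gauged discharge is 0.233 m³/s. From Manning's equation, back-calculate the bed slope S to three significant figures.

0.000305

A = b·y = 3.27 × 0.31 = 1.014 m²
P = b + 2y = 3.27 + 2×0.31 = 3.890 m
R = A/P = 1.014/3.890 = 0.2606 m
S = (Q·n / (1·A·R^(2/3)))² = (0.233×0.031 / (1×1.014×0.4080))² = 0.0003050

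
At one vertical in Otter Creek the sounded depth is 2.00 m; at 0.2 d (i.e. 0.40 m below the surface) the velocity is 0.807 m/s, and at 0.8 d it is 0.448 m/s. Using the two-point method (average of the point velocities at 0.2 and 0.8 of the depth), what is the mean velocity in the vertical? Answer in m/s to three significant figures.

0.628 m/s

v̄ = (0.807 + 0.448) / 2 = 0.6275 m/s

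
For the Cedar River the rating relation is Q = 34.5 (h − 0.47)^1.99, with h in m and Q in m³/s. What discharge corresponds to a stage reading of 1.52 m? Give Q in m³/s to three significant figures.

Q = 34.5 × (1.52 − 0.47)^1.99 = 34.5 × 1.05^1.99 = 38.02 m³/s

38.0 m³/s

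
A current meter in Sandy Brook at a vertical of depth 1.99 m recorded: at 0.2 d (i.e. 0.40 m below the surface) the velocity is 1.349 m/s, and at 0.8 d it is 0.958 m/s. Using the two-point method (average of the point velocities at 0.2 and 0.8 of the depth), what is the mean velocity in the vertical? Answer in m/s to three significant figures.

1.15 m/s

v̄ = (1.349 + 0.958) / 2 = 1.154 m/s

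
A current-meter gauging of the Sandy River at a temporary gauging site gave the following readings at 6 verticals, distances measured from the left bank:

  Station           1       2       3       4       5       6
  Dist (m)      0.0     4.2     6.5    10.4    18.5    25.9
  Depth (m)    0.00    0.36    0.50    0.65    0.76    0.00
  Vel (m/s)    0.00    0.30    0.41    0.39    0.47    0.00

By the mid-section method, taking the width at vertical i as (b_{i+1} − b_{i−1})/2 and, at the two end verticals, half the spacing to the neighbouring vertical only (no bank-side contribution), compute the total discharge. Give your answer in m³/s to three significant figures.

w_2 = (6.5 − 0.0)/2 = 3.25 m; q_2 = 0.30 × 0.36 × 3.25 = 0.3510 m³/s
w_3 = (10.4 − 4.2)/2 = 3.1 m; q_3 = 0.41 × 0.50 × 3.1 = 0.6355 m³/s
w_4 = (18.5 − 6.5)/2 = 6 m; q_4 = 0.39 × 0.65 × 6 = 1.521 m³/s
w_5 = (25.9 − 10.4)/2 = 7.75 m; q_5 = 0.47 × 0.76 × 7.75 = 2.768 m³/s
Stations 1, 6 contribute zero (depth or velocity is 0).
Q = Σ qᵢ = 5.276 m³/s

5.28 m³/s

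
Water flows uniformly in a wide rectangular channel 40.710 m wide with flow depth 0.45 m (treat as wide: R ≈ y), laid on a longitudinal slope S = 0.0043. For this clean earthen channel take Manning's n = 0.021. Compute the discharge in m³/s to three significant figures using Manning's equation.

33.6 m³/s

A = b·y = 40.710 × 0.45 = 18.32 m²
Wide channel: R ≈ y = 0.45 m
Q = (1/n)·A·R^(2/3)·S^(1/2) = (1/0.021) × 18.32 × 0.4500^(2/3) × 0.0043^(1/2) = 33.59 m³/s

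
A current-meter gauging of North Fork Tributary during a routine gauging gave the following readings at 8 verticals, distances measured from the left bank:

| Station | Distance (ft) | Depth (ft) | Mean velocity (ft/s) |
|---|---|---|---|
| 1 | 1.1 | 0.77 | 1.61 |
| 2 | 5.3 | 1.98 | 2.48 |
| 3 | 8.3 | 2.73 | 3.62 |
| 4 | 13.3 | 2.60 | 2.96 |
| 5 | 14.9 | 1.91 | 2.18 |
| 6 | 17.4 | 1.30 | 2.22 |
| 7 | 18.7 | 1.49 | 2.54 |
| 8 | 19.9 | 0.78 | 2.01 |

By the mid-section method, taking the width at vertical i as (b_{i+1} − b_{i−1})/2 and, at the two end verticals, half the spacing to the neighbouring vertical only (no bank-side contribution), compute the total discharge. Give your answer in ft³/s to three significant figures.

w_1 = (5.3 − 1.1)/2 = 2.1 ft; q_1 = 1.61 × 0.77 × 2.1 = 2.603 ft³/s
w_2 = (8.3 − 1.1)/2 = 3.6 ft; q_2 = 2.48 × 1.98 × 3.6 = 17.68 ft³/s
w_3 = (13.3 − 5.3)/2 = 4 ft; q_3 = 3.62 × 2.73 × 4 = 39.53 ft³/s
w_4 = (14.9 − 8.3)/2 = 3.3 ft; q_4 = 2.96 × 2.60 × 3.3 = 25.40 ft³/s
w_5 = (17.4 − 13.3)/2 = 2.05 ft; q_5 = 2.18 × 1.91 × 2.05 = 8.536 ft³/s
w_6 = (18.7 − 14.9)/2 = 1.9 ft; q_6 = 2.22 × 1.30 × 1.9 = 5.483 ft³/s
w_7 = (19.9 − 17.4)/2 = 1.25 ft; q_7 = 2.54 × 1.49 × 1.25 = 4.731 ft³/s
w_8 = (19.9 − 18.7)/2 = 0.6 ft; q_8 = 2.01 × 0.78 × 0.6 = 0.9407 ft³/s
Q = Σ qᵢ = 104.9 ft³/s

105 ft³/s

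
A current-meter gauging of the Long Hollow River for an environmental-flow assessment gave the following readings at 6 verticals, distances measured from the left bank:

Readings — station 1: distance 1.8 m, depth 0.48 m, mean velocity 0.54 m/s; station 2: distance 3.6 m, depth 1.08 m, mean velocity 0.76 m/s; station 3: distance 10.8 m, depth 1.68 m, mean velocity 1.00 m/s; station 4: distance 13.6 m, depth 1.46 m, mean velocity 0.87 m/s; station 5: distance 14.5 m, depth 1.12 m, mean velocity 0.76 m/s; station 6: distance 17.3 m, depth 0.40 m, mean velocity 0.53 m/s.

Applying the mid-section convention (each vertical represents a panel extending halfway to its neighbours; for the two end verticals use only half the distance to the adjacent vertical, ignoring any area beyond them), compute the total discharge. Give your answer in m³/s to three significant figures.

w_1 = (3.6 − 1.8)/2 = 0.9 m; q_1 = 0.54 × 0.48 × 0.9 = 0.2333 m³/s
w_2 = (10.8 − 1.8)/2 = 4.5 m; q_2 = 0.76 × 1.08 × 4.5 = 3.694 m³/s
w_3 = (13.6 − 3.6)/2 = 5 m; q_3 = 1.00 × 1.68 × 5 = 8.400 m³/s
w_4 = (14.5 − 10.8)/2 = 1.85 m; q_4 = 0.87 × 1.46 × 1.85 = 2.350 m³/s
w_5 = (17.3 − 13.6)/2 = 1.85 m; q_5 = 0.76 × 1.12 × 1.85 = 1.575 m³/s
w_6 = (17.3 − 14.5)/2 = 1.4 m; q_6 = 0.53 × 0.40 × 1.4 = 0.2968 m³/s
Q = Σ qᵢ = 16.55 m³/s

16.5 m³/s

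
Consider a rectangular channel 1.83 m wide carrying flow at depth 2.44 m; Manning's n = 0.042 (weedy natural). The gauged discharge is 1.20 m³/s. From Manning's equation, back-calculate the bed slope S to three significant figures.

0.000219

A = b·y = 1.83 × 2.44 = 4.465 m²
P = b + 2y = 1.83 + 2×2.44 = 6.710 m
R = A/P = 4.465/6.710 = 0.6655 m
S = (Q·n / (1·A·R^(2/3)))² = (1.20×0.042 / (1×4.465×0.7622))² = 0.0002193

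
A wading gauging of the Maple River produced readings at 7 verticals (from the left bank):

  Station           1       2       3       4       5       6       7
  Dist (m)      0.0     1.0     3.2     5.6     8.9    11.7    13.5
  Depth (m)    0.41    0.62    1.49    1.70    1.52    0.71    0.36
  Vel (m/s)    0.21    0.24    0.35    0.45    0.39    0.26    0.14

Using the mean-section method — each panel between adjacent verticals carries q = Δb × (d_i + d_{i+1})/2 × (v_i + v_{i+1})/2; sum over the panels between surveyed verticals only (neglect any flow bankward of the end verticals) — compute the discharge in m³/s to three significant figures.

5.77 m³/s

Panel 1-2: Δb = 1 m, d̄ = (0.41+0.62)/2 = 0.515, v̄ = (0.21+0.24)/2 = 0.225 → q = 1×0.515×0.225 = 0.1159 m³/s
Panel 2-3: Δb = 2.2 m, d̄ = (0.62+1.49)/2 = 1.055, v̄ = (0.24+0.35)/2 = 0.295 → q = 2.2×1.055×0.295 = 0.6847 m³/s
Panel 3-4: Δb = 2.4 m, d̄ = (1.49+1.70)/2 = 1.595, v̄ = (0.35+0.45)/2 = 0.4 → q = 2.4×1.595×0.4 = 1.531 m³/s
Panel 4-5: Δb = 3.3 m, d̄ = (1.70+1.52)/2 = 1.61, v̄ = (0.45+0.39)/2 = 0.42 → q = 3.3×1.61×0.42 = 2.231 m³/s
Panel 5-6: Δb = 2.8 m, d̄ = (1.52+0.71)/2 = 1.115, v̄ = (0.39+0.26)/2 = 0.325 → q = 2.8×1.115×0.325 = 1.015 m³/s
Panel 6-7: Δb = 1.8 m, d̄ = (0.71+0.36)/2 = 0.535, v̄ = (0.26+0.14)/2 = 0.2 → q = 1.8×0.535×0.2 = 0.1926 m³/s
Q = Σ q = 5.770 m³/s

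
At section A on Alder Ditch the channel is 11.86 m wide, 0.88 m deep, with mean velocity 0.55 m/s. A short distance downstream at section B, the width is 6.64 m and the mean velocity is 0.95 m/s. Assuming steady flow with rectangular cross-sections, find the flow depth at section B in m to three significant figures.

Q = A₁V₁ = (11.86×0.88) × 0.55 = 5.740 m³/s
d₂ = Q/(b₂ V₂) = 5.740/(6.64×0.95) = 0.9100 m

0.910 m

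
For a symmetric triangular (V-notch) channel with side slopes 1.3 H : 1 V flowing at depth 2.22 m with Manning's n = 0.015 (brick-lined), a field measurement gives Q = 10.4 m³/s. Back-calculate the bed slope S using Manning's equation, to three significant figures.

A = z·y² = 1.3×2.22² = 6.407 m²
P = 2y√(1+z²) = 2×2.22×√(1+1.3²) = 7.282 m
R = A/P = 6.407/7.282 = 0.8798 m
S = (Q·n / (1·A·R^(2/3)))² = (10.4×0.015 / (1×6.407×0.9182))² = 0.0007032

0.000703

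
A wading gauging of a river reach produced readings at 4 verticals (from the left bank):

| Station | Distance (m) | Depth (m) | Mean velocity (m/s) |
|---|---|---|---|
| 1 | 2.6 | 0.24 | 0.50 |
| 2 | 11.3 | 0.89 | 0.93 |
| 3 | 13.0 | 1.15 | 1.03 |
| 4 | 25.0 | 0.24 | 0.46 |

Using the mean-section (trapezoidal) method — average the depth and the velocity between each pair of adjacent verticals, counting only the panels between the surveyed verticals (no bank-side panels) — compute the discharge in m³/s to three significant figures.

11.4 m³/s

Panel 1-2: Δb = 8.7 m, d̄ = (0.24+0.89)/2 = 0.565, v̄ = (0.50+0.93)/2 = 0.715 → q = 8.7×0.565×0.715 = 3.515 m³/s
Panel 2-3: Δb = 1.7 m, d̄ = (0.89+1.15)/2 = 1.02, v̄ = (0.93+1.03)/2 = 0.98 → q = 1.7×1.02×0.98 = 1.699 m³/s
Panel 3-4: Δb = 12 m, d̄ = (1.15+0.24)/2 = 0.695, v̄ = (1.03+0.46)/2 = 0.745 → q = 12×0.695×0.745 = 6.213 m³/s
Q = Σ q = 11.43 m³/s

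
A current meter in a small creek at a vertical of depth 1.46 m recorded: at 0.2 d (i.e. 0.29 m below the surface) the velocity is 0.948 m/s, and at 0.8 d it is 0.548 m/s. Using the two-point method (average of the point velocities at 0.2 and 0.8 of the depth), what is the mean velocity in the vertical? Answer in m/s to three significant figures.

0.748 m/s

v̄ = (0.948 + 0.548) / 2 = 0.7480 m/s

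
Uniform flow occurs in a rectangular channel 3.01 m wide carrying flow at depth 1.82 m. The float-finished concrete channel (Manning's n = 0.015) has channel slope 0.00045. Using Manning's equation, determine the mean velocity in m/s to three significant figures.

A = b·y = 3.01 × 1.82 = 5.478 m²
P = b + 2y = 3.01 + 2×1.82 = 6.650 m
R = A/P = 5.478/6.650 = 0.8238 m
Q = (1/n)·A·R^(2/3)·S^(1/2) = (1/0.015) × 5.478 × 0.8238^(2/3) × 0.00045^(1/2) = 6.808 m³/s
V = Q/A = 6.808/5.478 = 1.243 m/s

1.24 m/s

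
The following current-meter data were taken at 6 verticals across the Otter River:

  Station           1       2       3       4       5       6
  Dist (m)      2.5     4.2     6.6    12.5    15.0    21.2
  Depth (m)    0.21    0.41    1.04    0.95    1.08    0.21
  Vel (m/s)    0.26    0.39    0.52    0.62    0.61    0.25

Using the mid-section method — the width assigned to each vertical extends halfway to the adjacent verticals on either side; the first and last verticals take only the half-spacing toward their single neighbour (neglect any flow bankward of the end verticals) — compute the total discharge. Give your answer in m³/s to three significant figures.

w_1 = (4.2 − 2.5)/2 = 0.85 m; q_1 = 0.26 × 0.21 × 0.85 = 0.04641 m³/s
w_2 = (6.6 − 2.5)/2 = 2.05 m; q_2 = 0.39 × 0.41 × 2.05 = 0.3278 m³/s
w_3 = (12.5 − 4.2)/2 = 4.15 m; q_3 = 0.52 × 1.04 × 4.15 = 2.244 m³/s
w_4 = (15.0 − 6.6)/2 = 4.2 m; q_4 = 0.62 × 0.95 × 4.2 = 2.474 m³/s
w_5 = (21.2 − 12.5)/2 = 4.35 m; q_5 = 0.61 × 1.08 × 4.35 = 2.866 m³/s
w_6 = (21.2 − 15.0)/2 = 3.1 m; q_6 = 0.25 × 0.21 × 3.1 = 0.1628 m³/s
Q = Σ qᵢ = 8.121 m³/s

8.12 m³/s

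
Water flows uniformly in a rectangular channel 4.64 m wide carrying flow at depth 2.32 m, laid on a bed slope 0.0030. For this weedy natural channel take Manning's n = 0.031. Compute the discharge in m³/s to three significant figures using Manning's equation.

21.0 m³/s

A = b·y = 4.64 × 2.32 = 10.76 m²
P = b + 2y = 4.64 + 2×2.32 = 9.280 m
R = A/P = 10.76/9.280 = 1.160 m
Q = (1/n)·A·R^(2/3)·S^(1/2) = (1/0.031) × 10.76 × 1.160^(2/3) × 0.0030^(1/2) = 21.00 m³/s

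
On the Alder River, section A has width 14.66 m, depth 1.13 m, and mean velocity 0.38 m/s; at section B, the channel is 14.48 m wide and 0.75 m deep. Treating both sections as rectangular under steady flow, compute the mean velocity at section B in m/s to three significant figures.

Q = A₁V₁ = (14.66×1.13) × 0.38 = 6.295 m³/s
A₂ = 14.48 × 0.75 = 10.86 m²
V₂ = Q/A₂ = 6.295/10.86 = 0.5797 m/s

0.580 m/s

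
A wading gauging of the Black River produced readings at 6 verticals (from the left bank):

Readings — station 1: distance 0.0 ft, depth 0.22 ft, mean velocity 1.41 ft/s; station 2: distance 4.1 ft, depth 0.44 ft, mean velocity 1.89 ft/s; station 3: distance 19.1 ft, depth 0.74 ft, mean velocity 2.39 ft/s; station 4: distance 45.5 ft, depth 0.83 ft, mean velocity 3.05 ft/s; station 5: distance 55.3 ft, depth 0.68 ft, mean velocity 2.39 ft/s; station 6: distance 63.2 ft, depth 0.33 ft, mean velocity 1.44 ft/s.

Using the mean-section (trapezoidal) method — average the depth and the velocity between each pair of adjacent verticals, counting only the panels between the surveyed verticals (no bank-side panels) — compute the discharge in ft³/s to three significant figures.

Panel 1-2: Δb = 4.1 ft, d̄ = (0.22+0.44)/2 = 0.33, v̄ = (1.41+1.89)/2 = 1.65 → q = 4.1×0.33×1.65 = 2.232 ft³/s
Panel 2-3: Δb = 15 ft, d̄ = (0.44+0.74)/2 = 0.59, v̄ = (1.89+2.39)/2 = 2.14 → q = 15×0.59×2.14 = 18.94 ft³/s
Panel 3-4: Δb = 26.4 ft, d̄ = (0.74+0.83)/2 = 0.785, v̄ = (2.39+3.05)/2 = 2.72 → q = 26.4×0.785×2.72 = 56.37 ft³/s
Panel 4-5: Δb = 9.8 ft, d̄ = (0.83+0.68)/2 = 0.755, v̄ = (3.05+2.39)/2 = 2.72 → q = 9.8×0.755×2.72 = 20.13 ft³/s
Panel 5-6: Δb = 7.9 ft, d̄ = (0.68+0.33)/2 = 0.505, v̄ = (2.39+1.44)/2 = 1.915 → q = 7.9×0.505×1.915 = 7.640 ft³/s
Q = Σ q = 105.3 ft³/s

105 ft³/s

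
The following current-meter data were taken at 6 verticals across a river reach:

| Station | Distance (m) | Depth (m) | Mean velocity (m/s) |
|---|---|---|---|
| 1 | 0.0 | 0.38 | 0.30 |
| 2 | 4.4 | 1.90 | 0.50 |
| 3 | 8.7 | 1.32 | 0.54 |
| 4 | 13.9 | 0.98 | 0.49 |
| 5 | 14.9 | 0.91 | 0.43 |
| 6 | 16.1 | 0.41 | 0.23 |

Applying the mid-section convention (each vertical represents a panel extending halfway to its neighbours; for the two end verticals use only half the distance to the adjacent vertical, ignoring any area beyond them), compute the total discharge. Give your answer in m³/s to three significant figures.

9.74 m³/s

w_1 = (4.4 − 0.0)/2 = 2.2 m; q_1 = 0.30 × 0.38 × 2.2 = 0.2508 m³/s
w_2 = (8.7 − 0.0)/2 = 4.35 m; q_2 = 0.50 × 1.90 × 4.35 = 4.133 m³/s
w_3 = (13.9 − 4.4)/2 = 4.75 m; q_3 = 0.54 × 1.32 × 4.75 = 3.386 m³/s
w_4 = (14.9 − 8.7)/2 = 3.1 m; q_4 = 0.49 × 0.98 × 3.1 = 1.489 m³/s
w_5 = (16.1 − 13.9)/2 = 1.1 m; q_5 = 0.43 × 0.91 × 1.1 = 0.4304 m³/s
w_6 = (16.1 − 14.9)/2 = 0.6 m; q_6 = 0.23 × 0.41 × 0.6 = 0.05658 m³/s
Q = Σ qᵢ = 9.745 m³/s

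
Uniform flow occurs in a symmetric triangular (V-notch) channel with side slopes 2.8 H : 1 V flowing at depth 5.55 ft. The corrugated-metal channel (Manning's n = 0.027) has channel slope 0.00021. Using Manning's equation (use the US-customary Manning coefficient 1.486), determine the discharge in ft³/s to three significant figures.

131 ft³/s

A = z·y² = 2.8×5.55² = 86.25 ft²
P = 2y√(1+z²) = 2×5.55×√(1+2.8²) = 33.00 ft
R = A/P = 86.25/33.00 = 2.613 ft
Q = (1.486/n)·A·R^(2/3)·S^(1/2) = (1.486/0.027) × 86.25 × 2.613^(2/3) × 0.00021^(1/2) = 130.5 ft³/s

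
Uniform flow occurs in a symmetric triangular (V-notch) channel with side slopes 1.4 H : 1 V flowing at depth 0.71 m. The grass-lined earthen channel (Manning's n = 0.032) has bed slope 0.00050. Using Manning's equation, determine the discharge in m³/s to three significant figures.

0.216 m³/s

A = z·y² = 1.4×0.71² = 0.7057 m²
P = 2y√(1+z²) = 2×0.71×√(1+1.4²) = 2.443 m
R = A/P = 0.7057/2.443 = 0.2889 m
Q = (1/n)·A·R^(2/3)·S^(1/2) = (1/0.032) × 0.7057 × 0.2889^(2/3) × 0.00050^(1/2) = 0.2155 m³/s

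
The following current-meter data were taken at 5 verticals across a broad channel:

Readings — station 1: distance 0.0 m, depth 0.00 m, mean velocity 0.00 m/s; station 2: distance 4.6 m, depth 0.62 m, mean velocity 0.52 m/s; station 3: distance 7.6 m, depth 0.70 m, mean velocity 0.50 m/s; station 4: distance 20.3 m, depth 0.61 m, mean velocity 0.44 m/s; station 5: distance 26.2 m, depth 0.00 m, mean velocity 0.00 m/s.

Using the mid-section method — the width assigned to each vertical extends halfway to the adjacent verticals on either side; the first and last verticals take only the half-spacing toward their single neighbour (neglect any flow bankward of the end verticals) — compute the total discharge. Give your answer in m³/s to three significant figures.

6.47 m³/s

w_2 = (7.6 − 0.0)/2 = 3.8 m; q_2 = 0.52 × 0.62 × 3.8 = 1.225 m³/s
w_3 = (20.3 − 4.6)/2 = 7.85 m; q_3 = 0.50 × 0.70 × 7.85 = 2.748 m³/s
w_4 = (26.2 − 7.6)/2 = 9.3 m; q_4 = 0.44 × 0.61 × 9.3 = 2.496 m³/s
Stations 1, 5 contribute zero (depth or velocity is 0).
Q = Σ qᵢ = 6.469 m³/s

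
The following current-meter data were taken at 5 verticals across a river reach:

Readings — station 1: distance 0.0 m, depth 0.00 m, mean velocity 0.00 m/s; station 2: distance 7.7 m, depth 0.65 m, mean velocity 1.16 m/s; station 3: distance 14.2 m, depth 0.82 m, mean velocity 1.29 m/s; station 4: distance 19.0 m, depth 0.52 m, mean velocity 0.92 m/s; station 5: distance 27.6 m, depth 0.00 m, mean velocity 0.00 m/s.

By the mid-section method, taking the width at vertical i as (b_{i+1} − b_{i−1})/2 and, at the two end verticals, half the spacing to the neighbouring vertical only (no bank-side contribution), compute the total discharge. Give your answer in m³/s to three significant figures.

14.5 m³/s

w_2 = (14.2 − 0.0)/2 = 7.1 m; q_2 = 1.16 × 0.65 × 7.1 = 5.353 m³/s
w_3 = (19.0 − 7.7)/2 = 5.65 m; q_3 = 1.29 × 0.82 × 5.65 = 5.977 m³/s
w_4 = (27.6 − 14.2)/2 = 6.7 m; q_4 = 0.92 × 0.52 × 6.7 = 3.205 m³/s
Stations 1, 5 contribute zero (depth or velocity is 0).
Q = Σ qᵢ = 14.54 m³/s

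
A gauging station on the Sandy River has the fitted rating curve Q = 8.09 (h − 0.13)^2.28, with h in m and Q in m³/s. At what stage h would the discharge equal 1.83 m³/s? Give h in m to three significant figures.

h − h₀ = (Q/C)^(1/b) = (1.83/8.09)^(1/2.28) = 0.5211 m
h = 0.13 + 0.5211 = 0.6511 m

0.651 m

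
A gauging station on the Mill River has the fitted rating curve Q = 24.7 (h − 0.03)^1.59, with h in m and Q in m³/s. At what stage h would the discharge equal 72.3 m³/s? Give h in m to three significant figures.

1.99 m

h − h₀ = (Q/C)^(1/b) = (72.3/24.7)^(1/1.59) = 1.965 m
h = 0.03 + 1.965 = 1.995 m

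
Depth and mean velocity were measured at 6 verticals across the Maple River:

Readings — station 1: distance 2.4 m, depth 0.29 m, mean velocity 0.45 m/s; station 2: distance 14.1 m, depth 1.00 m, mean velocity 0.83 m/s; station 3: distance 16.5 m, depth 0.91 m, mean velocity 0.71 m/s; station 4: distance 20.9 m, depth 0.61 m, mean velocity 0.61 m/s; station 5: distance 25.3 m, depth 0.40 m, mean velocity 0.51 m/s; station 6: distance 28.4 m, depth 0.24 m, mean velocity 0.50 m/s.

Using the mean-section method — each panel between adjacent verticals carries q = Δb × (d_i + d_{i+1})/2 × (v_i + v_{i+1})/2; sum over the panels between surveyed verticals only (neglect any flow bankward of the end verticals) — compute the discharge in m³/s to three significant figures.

Panel 1-2: Δb = 11.7 m, d̄ = (0.29+1.00)/2 = 0.645, v̄ = (0.45+0.83)/2 = 0.64 → q = 11.7×0.645×0.64 = 4.830 m³/s
Panel 2-3: Δb = 2.4 m, d̄ = (1.00+0.91)/2 = 0.955, v̄ = (0.83+0.71)/2 = 0.77 → q = 2.4×0.955×0.77 = 1.765 m³/s
Panel 3-4: Δb = 4.4 m, d̄ = (0.91+0.61)/2 = 0.76, v̄ = (0.71+0.61)/2 = 0.66 → q = 4.4×0.76×0.66 = 2.207 m³/s
Panel 4-5: Δb = 4.4 m, d̄ = (0.61+0.40)/2 = 0.505, v̄ = (0.61+0.51)/2 = 0.56 → q = 4.4×0.505×0.56 = 1.244 m³/s
Panel 5-6: Δb = 3.1 m, d̄ = (0.40+0.24)/2 = 0.32, v̄ = (0.51+0.50)/2 = 0.505 → q = 3.1×0.32×0.505 = 0.5010 m³/s
Q = Σ q = 10.55 m³/s

10.5 m³/s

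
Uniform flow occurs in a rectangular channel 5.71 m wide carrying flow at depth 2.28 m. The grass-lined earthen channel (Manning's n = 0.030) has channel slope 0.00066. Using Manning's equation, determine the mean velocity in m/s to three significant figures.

1.00 m/s

A = b·y = 5.71 × 2.28 = 13.02 m²
P = b + 2y = 5.71 + 2×2.28 = 10.27 m
R = A/P = 13.02/10.27 = 1.268 m
Q = (1/n)·A·R^(2/3)·S^(1/2) = (1/0.030) × 13.02 × 1.268^(2/3) × 0.00066^(1/2) = 13.06 m³/s
V = Q/A = 13.06/13.02 = 1.003 m/s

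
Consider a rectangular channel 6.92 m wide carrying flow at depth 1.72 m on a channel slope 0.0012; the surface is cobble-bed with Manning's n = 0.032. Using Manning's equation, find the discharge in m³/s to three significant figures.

A = b·y = 6.92 × 1.72 = 11.90 m²
P = b + 2y = 6.92 + 2×1.72 = 10.36 m
R = A/P = 11.90/10.36 = 1.149 m
Q = (1/n)·A·R^(2/3)·S^(1/2) = (1/0.032) × 11.90 × 1.149^(2/3) × 0.0012^(1/2) = 14.13 m³/s

14.1 m³/s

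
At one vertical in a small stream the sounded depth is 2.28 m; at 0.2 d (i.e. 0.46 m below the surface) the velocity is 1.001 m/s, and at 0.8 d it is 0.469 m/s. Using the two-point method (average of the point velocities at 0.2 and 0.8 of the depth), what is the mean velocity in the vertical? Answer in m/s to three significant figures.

0.735 m/s

v̄ = (1.001 + 0.469) / 2 = 0.7350 m/s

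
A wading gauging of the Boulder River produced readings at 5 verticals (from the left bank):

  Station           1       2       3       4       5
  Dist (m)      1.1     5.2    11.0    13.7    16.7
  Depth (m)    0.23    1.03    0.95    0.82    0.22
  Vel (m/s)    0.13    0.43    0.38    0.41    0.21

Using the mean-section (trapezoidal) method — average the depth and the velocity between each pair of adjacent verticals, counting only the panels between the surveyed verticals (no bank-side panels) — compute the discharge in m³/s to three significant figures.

Panel 1-2: Δb = 4.1 m, d̄ = (0.23+1.03)/2 = 0.63, v̄ = (0.13+0.43)/2 = 0.28 → q = 4.1×0.63×0.28 = 0.7232 m³/s
Panel 2-3: Δb = 5.8 m, d̄ = (1.03+0.95)/2 = 0.99, v̄ = (0.43+0.38)/2 = 0.405 → q = 5.8×0.99×0.405 = 2.326 m³/s
Panel 3-4: Δb = 2.7 m, d̄ = (0.95+0.82)/2 = 0.885, v̄ = (0.38+0.41)/2 = 0.395 → q = 2.7×0.885×0.395 = 0.9439 m³/s
Panel 4-5: Δb = 3 m, d̄ = (0.82+0.22)/2 = 0.52, v̄ = (0.41+0.21)/2 = 0.31 → q = 3×0.52×0.31 = 0.4836 m³/s
Q = Σ q = 4.476 m³/s

4.48 m³/s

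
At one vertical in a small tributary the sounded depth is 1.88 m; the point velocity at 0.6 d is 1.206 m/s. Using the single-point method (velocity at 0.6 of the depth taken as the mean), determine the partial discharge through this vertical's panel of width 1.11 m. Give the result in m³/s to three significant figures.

v̄ = v₀.₆ = 1.206 m/s
q = v̄ × d × w = 1.206 × 1.88 × 1.11 = 2.517 m³/s

2.52 m³/s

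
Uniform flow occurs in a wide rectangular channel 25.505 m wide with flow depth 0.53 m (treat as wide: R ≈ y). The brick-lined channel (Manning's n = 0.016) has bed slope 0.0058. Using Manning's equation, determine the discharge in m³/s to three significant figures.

A = b·y = 25.505 × 0.53 = 13.52 m²
Wide channel: R ≈ y = 0.53 m
Q = (1/n)·A·R^(2/3)·S^(1/2) = (1/0.016) × 13.52 × 0.5300^(2/3) × 0.0058^(1/2) = 42.14 m³/s

42.1 m³/s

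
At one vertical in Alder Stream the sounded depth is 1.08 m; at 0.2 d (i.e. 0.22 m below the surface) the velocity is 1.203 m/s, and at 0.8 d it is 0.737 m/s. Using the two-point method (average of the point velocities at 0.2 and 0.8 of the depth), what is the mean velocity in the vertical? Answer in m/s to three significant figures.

0.970 m/s

v̄ = (1.203 + 0.737) / 2 = 0.9700 m/s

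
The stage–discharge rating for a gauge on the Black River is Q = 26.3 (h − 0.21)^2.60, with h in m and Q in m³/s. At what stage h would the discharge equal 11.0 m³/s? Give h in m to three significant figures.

h − h₀ = (Q/C)^(1/b) = (11.0/26.3)^(1/2.60) = 0.7152 m
h = 0.21 + 0.7152 = 0.9252 m

0.925 m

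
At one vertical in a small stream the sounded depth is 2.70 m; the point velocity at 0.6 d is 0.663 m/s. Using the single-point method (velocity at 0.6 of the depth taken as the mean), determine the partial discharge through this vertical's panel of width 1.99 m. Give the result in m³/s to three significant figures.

v̄ = v₀.₆ = 0.663 m/s
q = v̄ × d × w = 0.6630 × 2.70 × 1.99 = 3.562 m³/s

3.56 m³/s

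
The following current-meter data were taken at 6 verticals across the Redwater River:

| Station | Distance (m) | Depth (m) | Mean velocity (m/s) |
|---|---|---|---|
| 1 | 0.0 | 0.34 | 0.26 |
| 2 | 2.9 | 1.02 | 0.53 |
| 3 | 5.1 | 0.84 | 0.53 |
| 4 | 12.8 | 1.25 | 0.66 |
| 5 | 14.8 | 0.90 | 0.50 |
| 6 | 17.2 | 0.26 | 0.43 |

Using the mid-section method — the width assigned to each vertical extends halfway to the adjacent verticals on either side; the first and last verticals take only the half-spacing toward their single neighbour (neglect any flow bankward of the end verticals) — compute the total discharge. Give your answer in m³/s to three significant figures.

8.84 m³/s

w_1 = (2.9 − 0.0)/2 = 1.45 m; q_1 = 0.26 × 0.34 × 1.45 = 0.1282 m³/s
w_2 = (5.1 − 0.0)/2 = 2.55 m; q_2 = 0.53 × 1.02 × 2.55 = 1.379 m³/s
w_3 = (12.8 − 2.9)/2 = 4.95 m; q_3 = 0.53 × 0.84 × 4.95 = 2.204 m³/s
w_4 = (14.8 − 5.1)/2 = 4.85 m; q_4 = 0.66 × 1.25 × 4.85 = 4.001 m³/s
w_5 = (17.2 − 12.8)/2 = 2.2 m; q_5 = 0.50 × 0.90 × 2.2 = 0.9900 m³/s
w_6 = (17.2 − 14.8)/2 = 1.2 m; q_6 = 0.43 × 0.26 × 1.2 = 0.1342 m³/s
Q = Σ qᵢ = 8.836 m³/s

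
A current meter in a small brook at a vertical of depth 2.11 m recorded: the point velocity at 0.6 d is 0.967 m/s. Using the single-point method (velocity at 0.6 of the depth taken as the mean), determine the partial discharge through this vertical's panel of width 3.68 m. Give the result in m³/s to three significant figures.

7.51 m³/s

v̄ = v₀.₆ = 0.967 m/s
q = v̄ × d × w = 0.9670 × 2.11 × 3.68 = 7.509 m³/s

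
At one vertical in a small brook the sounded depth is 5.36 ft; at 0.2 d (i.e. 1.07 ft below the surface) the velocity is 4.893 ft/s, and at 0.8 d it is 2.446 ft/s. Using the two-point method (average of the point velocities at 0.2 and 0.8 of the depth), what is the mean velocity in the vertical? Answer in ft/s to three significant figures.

3.67 ft/s

v̄ = (4.893 + 2.446) / 2 = 3.670 ft/s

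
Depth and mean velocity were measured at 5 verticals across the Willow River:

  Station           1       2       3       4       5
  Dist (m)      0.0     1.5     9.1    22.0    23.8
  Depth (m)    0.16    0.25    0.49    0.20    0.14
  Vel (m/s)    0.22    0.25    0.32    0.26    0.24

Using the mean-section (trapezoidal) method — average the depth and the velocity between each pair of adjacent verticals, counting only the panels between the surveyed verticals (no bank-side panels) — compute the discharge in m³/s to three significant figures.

2.24 m³/s

Panel 1-2: Δb = 1.5 m, d̄ = (0.16+0.25)/2 = 0.205, v̄ = (0.22+0.25)/2 = 0.235 → q = 1.5×0.205×0.235 = 0.07226 m³/s
Panel 2-3: Δb = 7.6 m, d̄ = (0.25+0.49)/2 = 0.37, v̄ = (0.25+0.32)/2 = 0.285 → q = 7.6×0.37×0.285 = 0.8014 m³/s
Panel 3-4: Δb = 12.9 m, d̄ = (0.49+0.20)/2 = 0.345, v̄ = (0.32+0.26)/2 = 0.29 → q = 12.9×0.345×0.29 = 1.291 m³/s
Panel 4-5: Δb = 1.8 m, d̄ = (0.20+0.14)/2 = 0.17, v̄ = (0.26+0.24)/2 = 0.25 → q = 1.8×0.17×0.25 = 0.07650 m³/s
Q = Σ q = 2.241 m³/s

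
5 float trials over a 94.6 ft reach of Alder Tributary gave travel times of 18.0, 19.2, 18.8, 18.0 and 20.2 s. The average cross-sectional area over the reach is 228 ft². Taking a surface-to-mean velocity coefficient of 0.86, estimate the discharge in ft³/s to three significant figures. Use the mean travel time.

985 ft³/s

t̄ = (18.0 + 19.2 + 18.8 + 18.0 + 20.2) / 5 = 18.84 s
v_surface = L / t̄ = 94.6 / 18.84 = 5.021 ft/s
v_mean = 0.86 × 5.021 = 4.318 ft/s
Q = A × v_mean = 228 × 4.318 = 984.6 ft³/s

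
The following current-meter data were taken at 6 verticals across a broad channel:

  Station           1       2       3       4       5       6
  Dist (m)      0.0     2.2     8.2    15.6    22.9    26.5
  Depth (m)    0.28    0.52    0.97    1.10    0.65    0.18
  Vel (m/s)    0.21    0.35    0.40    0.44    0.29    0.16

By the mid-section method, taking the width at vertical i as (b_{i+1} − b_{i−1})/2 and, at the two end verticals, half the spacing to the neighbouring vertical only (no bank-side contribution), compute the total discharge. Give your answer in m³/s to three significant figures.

w_1 = (2.2 − 0.0)/2 = 1.1 m; q_1 = 0.21 × 0.28 × 1.1 = 0.06468 m³/s
w_2 = (8.2 − 0.0)/2 = 4.1 m; q_2 = 0.35 × 0.52 × 4.1 = 0.7462 m³/s
w_3 = (15.6 − 2.2)/2 = 6.7 m; q_3 = 0.40 × 0.97 × 6.7 = 2.600 m³/s
w_4 = (22.9 − 8.2)/2 = 7.35 m; q_4 = 0.44 × 1.10 × 7.35 = 3.557 m³/s
w_5 = (26.5 − 15.6)/2 = 5.45 m; q_5 = 0.29 × 0.65 × 5.45 = 1.027 m³/s
w_6 = (26.5 − 22.9)/2 = 1.8 m; q_6 = 0.16 × 0.18 × 1.8 = 0.05184 m³/s
Q = Σ qᵢ = 8.047 m³/s

8.05 m³/s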